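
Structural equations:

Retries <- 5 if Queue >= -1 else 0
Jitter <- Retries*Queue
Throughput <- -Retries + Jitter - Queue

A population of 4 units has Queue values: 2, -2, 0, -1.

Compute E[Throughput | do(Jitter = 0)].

do(Jitter=0) breaks Jitter's dependence on Queue. With Jitter=0 fixed, Throughput across the units is -7, 2, -5, -4, mean -3.5.

-3.5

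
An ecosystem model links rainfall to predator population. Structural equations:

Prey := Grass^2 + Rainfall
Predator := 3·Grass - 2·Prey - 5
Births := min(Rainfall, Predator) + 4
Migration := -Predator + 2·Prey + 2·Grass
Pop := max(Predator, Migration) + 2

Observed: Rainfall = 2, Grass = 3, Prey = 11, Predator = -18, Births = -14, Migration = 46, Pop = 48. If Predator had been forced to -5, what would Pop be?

35

The intervention breaks the incoming arrows to Predator: Predator := 3·Grass - 2·Prey - 5 no longer applies, and Predator = -5.
Prey = Grass^2 + Rainfall  [with Grass=3, Rainfall=2]  = 11
Migration = -Predator + 2·Prey + 2·Grass  [with Predator=-5, Prey=11, Grass=3]  = 33
Pop = max(Predator, Migration) + 2  [with Predator=-5, Migration=33]  = 35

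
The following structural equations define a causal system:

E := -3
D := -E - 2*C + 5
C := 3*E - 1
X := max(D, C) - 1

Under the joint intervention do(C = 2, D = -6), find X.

1

Setting C = 2, D = -6 by intervention discards those variables' equations.
X = max(D, C) - 1  [with D=-6, C=2]  = 1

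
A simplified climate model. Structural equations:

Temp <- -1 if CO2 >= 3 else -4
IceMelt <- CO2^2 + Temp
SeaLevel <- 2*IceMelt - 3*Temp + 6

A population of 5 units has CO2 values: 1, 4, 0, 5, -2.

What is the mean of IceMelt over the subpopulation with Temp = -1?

19.5

E[IceMelt|Temp=-1] averages over only the 2 units with Temp=-1 (CO2 = 4, 5): IceMelt = 15, 24, mean 19.5.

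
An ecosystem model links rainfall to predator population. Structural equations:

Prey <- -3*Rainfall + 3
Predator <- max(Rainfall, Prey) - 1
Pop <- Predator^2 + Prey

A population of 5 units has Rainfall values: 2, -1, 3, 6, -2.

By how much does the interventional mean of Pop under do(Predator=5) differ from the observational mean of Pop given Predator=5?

2.7

Every unit gets Predator=5 under the intervention. Pop values become 22, 31, 19, 10, 34; E[Pop|do(Predator=5)] = 23.2.
E[Pop|Predator=5] averages over only the 2 units with Predator=5 (Rainfall = -1, 6): Pop = 31, 10, mean 20.5.
Difference = 23.2 − 20.5 = 2.7.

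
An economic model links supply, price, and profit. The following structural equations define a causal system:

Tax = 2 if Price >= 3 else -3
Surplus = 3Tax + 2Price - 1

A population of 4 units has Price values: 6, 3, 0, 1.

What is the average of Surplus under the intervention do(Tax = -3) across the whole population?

Every unit gets Tax=-3 under the intervention. Surplus values become 2, -4, -10, -8; E[Surplus|do(Tax=-3)] = -5.

-5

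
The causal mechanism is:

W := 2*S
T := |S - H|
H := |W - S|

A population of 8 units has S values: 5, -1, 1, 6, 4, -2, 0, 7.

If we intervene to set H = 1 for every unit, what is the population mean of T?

3

Under do(H=1), H's equation is replaced by H=1 for every unit. Per-unit T: 4, 2, 0, 5, 3, 3, 1, 6. Mean = 3.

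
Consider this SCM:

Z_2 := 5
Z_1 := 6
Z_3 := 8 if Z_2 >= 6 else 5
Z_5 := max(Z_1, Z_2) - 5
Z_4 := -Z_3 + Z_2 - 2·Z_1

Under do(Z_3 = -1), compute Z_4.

-6

The intervention breaks the incoming arrows to Z_3: Z_3 := 8 if Z_2 >= 6 else 5 no longer applies, and Z_3 = -1.
Z_4 = -Z_3 + Z_2 - 2·Z_1  [with Z_3=-1, Z_2=5, Z_1=6]  = -6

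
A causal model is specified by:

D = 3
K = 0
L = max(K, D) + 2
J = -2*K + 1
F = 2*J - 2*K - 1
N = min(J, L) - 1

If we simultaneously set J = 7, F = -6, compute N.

4

The joint intervention fixes J = 7, F = -6, removing each variable's own equation.
L = max(K, D) + 2  [with K=0, D=3]  = 5
N = min(J, L) - 1  [with J=7, L=5]  = 4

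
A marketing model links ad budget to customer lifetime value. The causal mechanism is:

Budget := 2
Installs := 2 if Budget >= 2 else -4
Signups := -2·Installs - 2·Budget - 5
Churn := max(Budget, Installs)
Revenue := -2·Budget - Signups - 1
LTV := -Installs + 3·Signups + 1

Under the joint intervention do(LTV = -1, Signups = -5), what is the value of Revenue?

Under do(LTV = -1, Signups = -5), each intervened variable's structural equation is replaced by its fixed value.
Revenue = -2·Budget - Signups - 1  [with Budget=2, Signups=-5]  = 0

0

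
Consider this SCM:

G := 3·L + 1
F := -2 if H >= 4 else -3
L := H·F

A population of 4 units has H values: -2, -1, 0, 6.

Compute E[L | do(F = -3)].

The intervention sets F=-3 in all 4 units regardless of H. Recomputing L per unit gives 6, 3, 0, -18; average -2.25.

-2.25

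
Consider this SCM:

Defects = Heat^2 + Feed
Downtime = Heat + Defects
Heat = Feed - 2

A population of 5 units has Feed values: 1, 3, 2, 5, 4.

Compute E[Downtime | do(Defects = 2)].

3

The intervention sets Defects=2 in all 5 units regardless of Feed. Recomputing Downtime per unit gives 1, 3, 2, 5, 4; average 3.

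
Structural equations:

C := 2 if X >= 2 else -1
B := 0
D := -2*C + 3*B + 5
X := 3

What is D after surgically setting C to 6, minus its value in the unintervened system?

The intervention breaks the incoming arrows to C: C := 2 if X >= 2 else -1 no longer applies, and C = 6.
D = -2*C + 3*B + 5  [with C=6, B=0]  = -7
Without intervention: C = 2 if X >= 2 else -1  [with X=3]  = 2; D = -2*C + 3*B + 5  [with C=2, B=0]  = 1.
Change = -7 − 1 = -8.

-8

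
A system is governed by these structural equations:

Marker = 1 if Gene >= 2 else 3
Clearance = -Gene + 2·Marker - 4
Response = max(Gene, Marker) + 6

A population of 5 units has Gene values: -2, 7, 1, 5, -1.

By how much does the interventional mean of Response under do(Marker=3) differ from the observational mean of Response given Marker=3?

Every unit gets Marker=3 under the intervention. Response values become 9, 13, 9, 11, 9; E[Response|do(Marker=3)] = 10.2.
Observing Marker=3 restricts to units where Marker's equation naturally yields 3: Gene ∈ {-2, 1, -1}. In that subpopulation Response = 9, 9, 9, mean 9.
Difference = 10.2 − 9 = 1.2.

1.2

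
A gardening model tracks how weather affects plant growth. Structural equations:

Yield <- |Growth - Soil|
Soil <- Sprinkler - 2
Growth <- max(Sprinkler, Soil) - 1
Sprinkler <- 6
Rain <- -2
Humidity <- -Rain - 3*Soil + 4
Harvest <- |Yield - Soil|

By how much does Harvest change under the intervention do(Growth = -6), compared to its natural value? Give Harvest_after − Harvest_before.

3

The intervention breaks the incoming arrows to Growth: Growth <- max(Sprinkler, Soil) - 1 no longer applies, and Growth = -6.
Soil = Sprinkler - 2  [with Sprinkler=6]  = 4
Yield = |Growth - Soil|  [with Growth=-6, Soil=4]  = 10
Harvest = |Yield - Soil|  [with Yield=10, Soil=4]  = 6
Without intervention: Soil = Sprinkler - 2  [with Sprinkler=6]  = 4; Growth = max(Sprinkler, Soil) - 1  [with Sprinkler=6, Soil=4]  = 5; Yield = |Growth - Soil|  [with Growth=5, Soil=4]  = 1; Harvest = |Yield - Soil|  [with Yield=1, Soil=4]  = 3.
Change = 6 − 3 = 3.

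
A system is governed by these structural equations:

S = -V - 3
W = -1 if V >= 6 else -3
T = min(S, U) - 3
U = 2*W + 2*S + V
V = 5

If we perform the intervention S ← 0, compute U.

The intervention breaks the incoming arrows to S: S = -V - 3 no longer applies, and S = 0.
W = -1 if V >= 6 else -3  [with V=5]  = -3
U = 2*W + 2*S + V  [with W=-3, S=0, V=5]  = -1

-1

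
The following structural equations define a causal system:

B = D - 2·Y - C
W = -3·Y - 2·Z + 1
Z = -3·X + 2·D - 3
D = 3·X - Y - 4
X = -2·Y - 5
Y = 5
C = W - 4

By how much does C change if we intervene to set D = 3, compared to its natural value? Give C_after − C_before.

-228

The intervention breaks the incoming arrows to D: D = 3·X - Y - 4 no longer applies, and D = 3.
X = -2·Y - 5  [with Y=5]  = -15
Z = -3·X + 2·D - 3  [with X=-15, D=3]  = 48
W = -3·Y - 2·Z + 1  [with Y=5, Z=48]  = -110
C = W - 4  [with W=-110]  = -114
Without intervention: X = -2·Y - 5  [with Y=5]  = -15; D = 3·X - Y - 4  [with X=-15, Y=5]  = -54; Z = -3·X + 2·D - 3  [with X=-15, D=-54]  = -66; W = -3·Y - 2·Z + 1  [with Y=5, Z=-66]  = 118; C = W - 4  [with W=118]  = 114.
Change = -114 − 114 = -228.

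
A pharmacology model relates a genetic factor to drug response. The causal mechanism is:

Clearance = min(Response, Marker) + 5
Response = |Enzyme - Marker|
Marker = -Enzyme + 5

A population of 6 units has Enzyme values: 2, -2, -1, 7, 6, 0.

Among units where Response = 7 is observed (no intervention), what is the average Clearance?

7.5

Conditioning on Response=7 selects the 2 unit(s) with Enzyme ∈ {-1, 6}. Their Clearance values: 11, 4. Mean = 7.5.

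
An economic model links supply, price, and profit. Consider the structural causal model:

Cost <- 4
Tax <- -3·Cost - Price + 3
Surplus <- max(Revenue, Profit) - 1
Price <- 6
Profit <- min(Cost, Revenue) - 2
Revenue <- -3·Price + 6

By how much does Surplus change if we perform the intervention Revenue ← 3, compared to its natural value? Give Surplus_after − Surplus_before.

The intervention breaks the incoming arrows to Revenue: Revenue <- -3·Price + 6 no longer applies, and Revenue = 3.
Profit = min(Cost, Revenue) - 2  [with Cost=4, Revenue=3]  = 1
Surplus = max(Revenue, Profit) - 1  [with Revenue=3, Profit=1]  = 2
Without intervention: Revenue = -3·Price + 6  [with Price=6]  = -12; Profit = min(Cost, Revenue) - 2  [with Cost=4, Revenue=-12]  = -14; Surplus = max(Revenue, Profit) - 1  [with Revenue=-12, Profit=-14]  = -13.
Change = 2 − (-13) = 15.

15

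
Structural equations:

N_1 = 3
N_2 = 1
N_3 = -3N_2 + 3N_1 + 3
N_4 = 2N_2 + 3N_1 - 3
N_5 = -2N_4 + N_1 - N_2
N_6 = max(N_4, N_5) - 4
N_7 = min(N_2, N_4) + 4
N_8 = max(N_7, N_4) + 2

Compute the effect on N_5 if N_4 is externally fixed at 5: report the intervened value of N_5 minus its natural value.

6

Intervening sets N_4 = 5 and removes its equation (N_4 = 2N_2 + 3N_1 - 3).
N_5 = -2N_4 + N_1 - N_2  [with N_4=5, N_1=3, N_2=1]  = -8
Without intervention: N_4 = 2N_2 + 3N_1 - 3  [with N_2=1, N_1=3]  = 8; N_5 = -2N_4 + N_1 - N_2  [with N_4=8, N_1=3, N_2=1]  = -14.
Change = -8 − (-14) = 6.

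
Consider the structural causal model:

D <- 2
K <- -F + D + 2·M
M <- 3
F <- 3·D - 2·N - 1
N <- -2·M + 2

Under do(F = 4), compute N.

Under do(F=4), the mechanism F <- 3·D - 2·N - 1 is discarded; F is fixed at 4.
Since N is not a descendant of the intervened variable, it is unaffected.
N = -2·M + 2  [with M=3]  = -4

-4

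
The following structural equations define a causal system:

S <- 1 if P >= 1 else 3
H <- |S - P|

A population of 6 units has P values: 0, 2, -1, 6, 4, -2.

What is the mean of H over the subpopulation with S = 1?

Observing S=1 restricts to units where S's equation naturally yields 1: P ∈ {2, 6, 4}. In that subpopulation H = 1, 5, 3, mean 3.

3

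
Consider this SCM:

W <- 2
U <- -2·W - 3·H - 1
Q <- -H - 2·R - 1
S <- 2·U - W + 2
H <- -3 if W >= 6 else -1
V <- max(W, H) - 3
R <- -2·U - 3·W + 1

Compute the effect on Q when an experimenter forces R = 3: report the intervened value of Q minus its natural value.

Under do(R=3), the mechanism R <- -2·U - 3·W + 1 is discarded; R is fixed at 3.
H = -3 if W >= 6 else -1  [with W=2]  = -1
Q = -H - 2·R - 1  [with H=-1, R=3]  = -6
Without intervention: H = -3 if W >= 6 else -1  [with W=2]  = -1; U = -2·W - 3·H - 1  [with W=2, H=-1]  = -2; R = -2·U - 3·W + 1  [with U=-2, W=2]  = -1; Q = -H - 2·R - 1  [with H=-1, R=-1]  = 2.
Change = -6 − 2 = -8.

-8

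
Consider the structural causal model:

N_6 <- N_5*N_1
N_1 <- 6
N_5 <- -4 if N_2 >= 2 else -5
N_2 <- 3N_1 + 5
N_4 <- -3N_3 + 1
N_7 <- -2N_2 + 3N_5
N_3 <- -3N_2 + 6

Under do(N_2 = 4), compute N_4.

Under do(N_2=4), the mechanism N_2 <- 3N_1 + 5 is discarded; N_2 is fixed at 4.
N_3 = -3N_2 + 6  [with N_2=4]  = -6
N_4 = -3N_3 + 1  [with N_3=-6]  = 19

19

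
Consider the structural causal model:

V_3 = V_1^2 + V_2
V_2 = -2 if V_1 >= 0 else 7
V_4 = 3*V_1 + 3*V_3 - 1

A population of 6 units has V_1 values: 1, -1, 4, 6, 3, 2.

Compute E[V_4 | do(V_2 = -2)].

34

Every unit gets V_2=-2 under the intervention. V_4 values become -1, -7, 53, 119, 29, 11; E[V_4|do(V_2=-2)] = 34.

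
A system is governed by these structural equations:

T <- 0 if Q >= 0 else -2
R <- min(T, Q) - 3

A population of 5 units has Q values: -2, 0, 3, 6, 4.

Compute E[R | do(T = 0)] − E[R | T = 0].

-0.4

do(T=0) breaks T's dependence on Q. With T=0 fixed, R across the units is -5, -3, -3, -3, -3, mean -3.4.
E[R|T=0] averages over only the 4 units with T=0 (Q = 0, 3, 6, 4): R = -3, -3, -3, -3, mean -3.
Difference = -3.4 − (-3) = -0.4.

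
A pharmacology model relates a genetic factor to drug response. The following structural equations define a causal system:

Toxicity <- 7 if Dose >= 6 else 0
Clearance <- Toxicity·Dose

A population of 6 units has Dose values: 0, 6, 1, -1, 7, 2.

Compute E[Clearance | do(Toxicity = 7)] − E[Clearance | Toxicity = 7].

-28

Every unit gets Toxicity=7 under the intervention. Clearance values become 0, 42, 7, -7, 49, 14; E[Clearance|do(Toxicity=7)] = 17.5.
Conditioning on Toxicity=7 selects the 2 unit(s) with Dose ∈ {6, 7}. Their Clearance values: 42, 49. Mean = 45.5.
Difference = 17.5 − 45.5 = -28.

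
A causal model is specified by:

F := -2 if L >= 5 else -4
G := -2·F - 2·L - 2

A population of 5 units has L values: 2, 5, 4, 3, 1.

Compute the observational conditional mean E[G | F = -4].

1

Conditioning on F=-4 selects the 4 unit(s) with L ∈ {2, 4, 3, 1}. Their G values: 2, -2, 0, 4. Mean = 1.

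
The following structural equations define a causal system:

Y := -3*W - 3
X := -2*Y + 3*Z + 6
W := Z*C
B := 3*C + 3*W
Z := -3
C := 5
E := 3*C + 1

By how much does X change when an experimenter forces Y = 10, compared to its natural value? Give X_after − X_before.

Under do(Y=10), the mechanism Y := -3*W - 3 is discarded; Y is fixed at 10.
X = -2*Y + 3*Z + 6  [with Y=10, Z=-3]  = -23
Without intervention: W = Z*C  [with Z=-3, C=5]  = -15; Y = -3*W - 3  [with W=-15]  = 42; X = -2*Y + 3*Z + 6  [with Y=42, Z=-3]  = -87.
Change = -23 − (-87) = 64.

64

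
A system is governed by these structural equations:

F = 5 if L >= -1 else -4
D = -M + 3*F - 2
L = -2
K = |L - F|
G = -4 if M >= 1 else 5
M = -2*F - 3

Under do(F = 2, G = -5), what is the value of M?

The joint intervention fixes F = 2, G = -5, removing each variable's own equation.
M = -2*F - 3  [with F=2]  = -7

-7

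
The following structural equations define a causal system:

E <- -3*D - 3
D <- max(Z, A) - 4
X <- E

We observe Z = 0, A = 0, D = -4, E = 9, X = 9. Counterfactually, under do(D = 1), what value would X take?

-6

do(D=1) replaces the equation D <- max(Z, A) - 4 with the constant D = 1.
E = -3*D - 3  [with D=1]  = -6
X = E  [with E=-6]  = -6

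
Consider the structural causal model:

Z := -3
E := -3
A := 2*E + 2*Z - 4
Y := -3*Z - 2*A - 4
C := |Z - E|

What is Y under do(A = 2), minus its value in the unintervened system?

do(A=2) replaces the equation A := 2*E + 2*Z - 4 with the constant A = 2.
Y = -3*Z - 2*A - 4  [with Z=-3, A=2]  = 1
Without intervention: A = 2*E + 2*Z - 4  [with E=-3, Z=-3]  = -16; Y = -3*Z - 2*A - 4  [with Z=-3, A=-16]  = 37.
Change = 1 − 37 = -36.

-36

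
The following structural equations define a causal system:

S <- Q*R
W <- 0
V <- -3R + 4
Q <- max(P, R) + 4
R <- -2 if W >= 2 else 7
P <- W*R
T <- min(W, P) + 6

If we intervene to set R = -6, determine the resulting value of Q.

4

Under do(R=-6), the mechanism R <- -2 if W >= 2 else 7 is discarded; R is fixed at -6.
P = W*R  [with W=0, R=-6]  = 0
Q = max(P, R) + 4  [with P=0, R=-6]  = 4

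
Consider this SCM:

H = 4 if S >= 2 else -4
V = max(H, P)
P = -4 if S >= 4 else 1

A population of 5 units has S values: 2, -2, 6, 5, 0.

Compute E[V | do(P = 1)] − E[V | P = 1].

Every unit gets P=1 under the intervention. V values become 4, 1, 4, 4, 1; E[V|do(P=1)] = 2.8.
Observing P=1 restricts to units where P's equation naturally yields 1: S ∈ {2, -2, 0}. In that subpopulation V = 4, 1, 1, mean 2.
Difference = 2.8 − 2 = 0.8.

0.8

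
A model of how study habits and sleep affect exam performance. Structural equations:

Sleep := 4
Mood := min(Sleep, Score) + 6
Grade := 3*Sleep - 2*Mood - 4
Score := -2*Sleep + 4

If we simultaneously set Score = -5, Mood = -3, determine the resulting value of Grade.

14

Setting Score = -5, Mood = -3 by intervention discards those variables' equations.
Grade = 3*Sleep - 2*Mood - 4  [with Sleep=4, Mood=-3]  = 14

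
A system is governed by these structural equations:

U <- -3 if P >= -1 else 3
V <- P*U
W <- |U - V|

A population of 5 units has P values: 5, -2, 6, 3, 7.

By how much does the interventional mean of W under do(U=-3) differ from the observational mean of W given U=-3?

do(U=-3) breaks U's dependence on P. With U=-3 fixed, W across the units is 12, 9, 15, 6, 18, mean 12.
E[W|U=-3] averages over only the 4 units with U=-3 (P = 5, 6, 3, 7): W = 12, 15, 6, 18, mean 12.75.
Difference = 12 − 12.75 = -0.75.

-0.75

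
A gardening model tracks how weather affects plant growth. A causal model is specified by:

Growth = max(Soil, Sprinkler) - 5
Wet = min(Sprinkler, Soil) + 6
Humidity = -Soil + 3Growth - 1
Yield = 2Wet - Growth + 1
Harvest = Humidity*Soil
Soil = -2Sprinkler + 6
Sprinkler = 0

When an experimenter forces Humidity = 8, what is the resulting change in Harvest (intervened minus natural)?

72

Under do(Humidity=8), the mechanism Humidity = -Soil + 3Growth - 1 is discarded; Humidity is fixed at 8.
Soil = -2Sprinkler + 6  [with Sprinkler=0]  = 6
Harvest = Humidity*Soil  [with Humidity=8, Soil=6]  = 48
Without intervention: Soil = -2Sprinkler + 6  [with Sprinkler=0]  = 6; Growth = max(Soil, Sprinkler) - 5  [with Soil=6, Sprinkler=0]  = 1; Humidity = -Soil + 3Growth - 1  [with Soil=6, Growth=1]  = -4; Harvest = Humidity*Soil  [with Humidity=-4, Soil=6]  = -24.
Change = 48 − (-24) = 72.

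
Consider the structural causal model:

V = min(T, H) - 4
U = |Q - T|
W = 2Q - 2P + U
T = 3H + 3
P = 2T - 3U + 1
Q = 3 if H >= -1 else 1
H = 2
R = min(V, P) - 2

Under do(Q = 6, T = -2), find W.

74

Under do(Q = 6, T = -2), each intervened variable's structural equation is replaced by its fixed value.
U = |Q - T|  [with Q=6, T=-2]  = 8
P = 2T - 3U + 1  [with T=-2, U=8]  = -27
W = 2Q - 2P + U  [with Q=6, P=-27, U=8]  = 74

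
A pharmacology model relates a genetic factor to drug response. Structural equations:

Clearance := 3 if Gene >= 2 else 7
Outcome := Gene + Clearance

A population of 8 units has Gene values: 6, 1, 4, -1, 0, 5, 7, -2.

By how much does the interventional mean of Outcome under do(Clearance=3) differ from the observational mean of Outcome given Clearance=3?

-3

Under do(Clearance=3), Clearance's equation is replaced by Clearance=3 for every unit. Per-unit Outcome: 9, 4, 7, 2, 3, 8, 10, 1. Mean = 5.5.
E[Outcome|Clearance=3] averages over only the 4 units with Clearance=3 (Gene = 6, 4, 5, 7): Outcome = 9, 7, 8, 10, mean 8.5.
Difference = 5.5 − 8.5 = -3.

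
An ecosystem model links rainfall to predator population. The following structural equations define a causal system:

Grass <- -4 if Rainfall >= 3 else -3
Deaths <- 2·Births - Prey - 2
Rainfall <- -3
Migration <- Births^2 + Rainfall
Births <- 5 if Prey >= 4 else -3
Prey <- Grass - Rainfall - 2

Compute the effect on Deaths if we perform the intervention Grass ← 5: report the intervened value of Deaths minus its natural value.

8

do(Grass=5) replaces the equation Grass <- -4 if Rainfall >= 3 else -3 with the constant Grass = 5.
Prey = Grass - Rainfall - 2  [with Grass=5, Rainfall=-3]  = 6
Births = 5 if Prey >= 4 else -3  [with Prey=6]  = 5
Deaths = 2·Births - Prey - 2  [with Births=5, Prey=6]  = 2
Without intervention: Grass = -4 if Rainfall >= 3 else -3  [with Rainfall=-3]  = -3; Prey = Grass - Rainfall - 2  [with Grass=-3, Rainfall=-3]  = -2; Births = 5 if Prey >= 4 else -3  [with Prey=-2]  = -3; Deaths = 2·Births - Prey - 2  [with Births=-3, Prey=-2]  = -6.
Change = 2 − (-6) = 8.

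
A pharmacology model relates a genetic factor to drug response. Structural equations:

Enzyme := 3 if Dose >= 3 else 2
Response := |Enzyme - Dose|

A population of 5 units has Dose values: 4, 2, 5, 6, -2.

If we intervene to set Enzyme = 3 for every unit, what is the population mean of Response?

2.4

Every unit gets Enzyme=3 under the intervention. Response values become 1, 1, 2, 3, 5; E[Response|do(Enzyme=3)] = 2.4.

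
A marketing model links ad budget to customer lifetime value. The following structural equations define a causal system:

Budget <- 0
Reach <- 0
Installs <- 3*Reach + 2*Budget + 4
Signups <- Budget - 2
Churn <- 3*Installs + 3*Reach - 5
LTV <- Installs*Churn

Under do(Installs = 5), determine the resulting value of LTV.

50

The intervention breaks the incoming arrows to Installs: Installs <- 3*Reach + 2*Budget + 4 no longer applies, and Installs = 5.
Churn = 3*Installs + 3*Reach - 5  [with Installs=5, Reach=0]  = 10
LTV = Installs*Churn  [with Installs=5, Churn=10]  = 50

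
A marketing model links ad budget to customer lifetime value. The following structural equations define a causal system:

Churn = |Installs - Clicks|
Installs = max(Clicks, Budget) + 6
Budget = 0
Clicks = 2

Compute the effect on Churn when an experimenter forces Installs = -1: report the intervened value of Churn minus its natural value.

-3

The intervention breaks the incoming arrows to Installs: Installs = max(Clicks, Budget) + 6 no longer applies, and Installs = -1.
Churn = |Installs - Clicks|  [with Installs=-1, Clicks=2]  = 3
Without intervention: Installs = max(Clicks, Budget) + 6  [with Clicks=2, Budget=0]  = 8; Churn = |Installs - Clicks|  [with Installs=8, Clicks=2]  = 6.
Change = 3 − 6 = -3.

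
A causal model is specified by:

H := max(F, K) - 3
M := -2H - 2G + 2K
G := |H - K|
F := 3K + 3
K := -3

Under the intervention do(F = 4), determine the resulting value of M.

do(F=4) replaces the equation F := 3K + 3 with the constant F = 4.
H = max(F, K) - 3  [with F=4, K=-3]  = 1
G = |H - K|  [with H=1, K=-3]  = 4
M = -2H - 2G + 2K  [with H=1, G=4, K=-3]  = -16

-16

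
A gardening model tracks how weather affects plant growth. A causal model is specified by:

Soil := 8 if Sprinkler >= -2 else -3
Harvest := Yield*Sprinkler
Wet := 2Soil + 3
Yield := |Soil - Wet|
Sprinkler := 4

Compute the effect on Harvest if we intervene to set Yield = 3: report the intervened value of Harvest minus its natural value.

Intervening sets Yield = 3 and removes its equation (Yield := |Soil - Wet|).
Harvest = Yield*Sprinkler  [with Yield=3, Sprinkler=4]  = 12
Without intervention: Soil = 8 if Sprinkler >= -2 else -3  [with Sprinkler=4]  = 8; Wet = 2Soil + 3  [with Soil=8]  = 19; Yield = |Soil - Wet|  [with Soil=8, Wet=19]  = 11; Harvest = Yield*Sprinkler  [with Yield=11, Sprinkler=4]  = 44.
Change = 12 − 44 = -32.

-32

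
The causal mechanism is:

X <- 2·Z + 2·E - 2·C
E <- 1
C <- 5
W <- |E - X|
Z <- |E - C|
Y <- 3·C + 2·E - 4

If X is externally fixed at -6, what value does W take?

7

Intervening sets X = -6 and removes its equation (X <- 2·Z + 2·E - 2·C).
W = |E - X|  [with E=1, X=-6]  = 7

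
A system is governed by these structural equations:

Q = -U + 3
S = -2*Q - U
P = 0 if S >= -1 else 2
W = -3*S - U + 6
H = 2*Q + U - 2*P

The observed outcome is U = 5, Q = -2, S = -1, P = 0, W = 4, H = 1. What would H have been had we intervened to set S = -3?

The intervention breaks the incoming arrows to S: S = -2*Q - U no longer applies, and S = -3.
Q = -U + 3  [with U=5]  = -2
P = 0 if S >= -1 else 2  [with S=-3]  = 2
H = 2*Q + U - 2*P  [with Q=-2, U=5, P=2]  = -3

-3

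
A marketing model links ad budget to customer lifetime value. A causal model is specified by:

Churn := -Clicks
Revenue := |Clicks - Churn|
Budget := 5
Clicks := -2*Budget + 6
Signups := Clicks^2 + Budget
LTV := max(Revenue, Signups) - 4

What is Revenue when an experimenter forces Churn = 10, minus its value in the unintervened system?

6

Intervening sets Churn = 10 and removes its equation (Churn := -Clicks).
Clicks = -2*Budget + 6  [with Budget=5]  = -4
Revenue = |Clicks - Churn|  [with Clicks=-4, Churn=10]  = 14
Without intervention: Clicks = -2*Budget + 6  [with Budget=5]  = -4; Churn = -Clicks  [with Clicks=-4]  = 4; Revenue = |Clicks - Churn|  [with Clicks=-4, Churn=4]  = 8.
Change = 14 − 8 = 6.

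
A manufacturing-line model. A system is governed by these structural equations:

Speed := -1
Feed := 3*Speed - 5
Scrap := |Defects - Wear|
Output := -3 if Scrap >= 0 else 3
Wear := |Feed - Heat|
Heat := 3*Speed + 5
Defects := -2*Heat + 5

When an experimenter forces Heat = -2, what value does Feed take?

-8

Under do(Heat=-2), the mechanism Heat := 3*Speed + 5 is discarded; Heat is fixed at -2.
Since Feed is not a descendant of the intervened variable, it is unaffected.
Feed = 3*Speed - 5  [with Speed=-1]  = -8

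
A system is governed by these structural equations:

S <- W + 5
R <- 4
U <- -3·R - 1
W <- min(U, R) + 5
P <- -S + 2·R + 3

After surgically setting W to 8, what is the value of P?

do(W=8) replaces the equation W <- min(U, R) + 5 with the constant W = 8.
S = W + 5  [with W=8]  = 13
P = -S + 2·R + 3  [with S=13, R=4]  = -2

-2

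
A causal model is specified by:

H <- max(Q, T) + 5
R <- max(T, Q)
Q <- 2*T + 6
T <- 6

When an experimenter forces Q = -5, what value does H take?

11

Under do(Q=-5), the mechanism Q <- 2*T + 6 is discarded; Q is fixed at -5.
H = max(Q, T) + 5  [with Q=-5, T=6]  = 11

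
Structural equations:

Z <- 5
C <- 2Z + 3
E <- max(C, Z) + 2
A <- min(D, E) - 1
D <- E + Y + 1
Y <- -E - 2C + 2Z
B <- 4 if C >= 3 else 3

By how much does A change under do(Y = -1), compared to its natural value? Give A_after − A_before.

The intervention breaks the incoming arrows to Y: Y <- -E - 2C + 2Z no longer applies, and Y = -1.
C = 2Z + 3  [with Z=5]  = 13
E = max(C, Z) + 2  [with C=13, Z=5]  = 15
D = E + Y + 1  [with E=15, Y=-1]  = 15
A = min(D, E) - 1  [with D=15, E=15]  = 14
Without intervention: C = 2Z + 3  [with Z=5]  = 13; E = max(C, Z) + 2  [with C=13, Z=5]  = 15; Y = -E - 2C + 2Z  [with E=15, C=13, Z=5]  = -31; D = E + Y + 1  [with E=15, Y=-31]  = -15; A = min(D, E) - 1  [with D=-15, E=15]  = -16.
Change = 14 − (-16) = 30.

30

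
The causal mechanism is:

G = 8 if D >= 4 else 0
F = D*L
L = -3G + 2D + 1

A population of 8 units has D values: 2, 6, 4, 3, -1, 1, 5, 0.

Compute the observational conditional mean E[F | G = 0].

E[F|G=0] averages over only the 5 units with G=0 (D = 2, 3, -1, 1, 0): F = 10, 21, 1, 3, 0, mean 7.

7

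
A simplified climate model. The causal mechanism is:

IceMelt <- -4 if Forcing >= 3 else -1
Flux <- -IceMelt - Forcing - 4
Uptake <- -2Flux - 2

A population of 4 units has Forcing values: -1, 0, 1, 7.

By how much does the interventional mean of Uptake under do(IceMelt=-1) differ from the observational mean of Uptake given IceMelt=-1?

3.5

do(IceMelt=-1) breaks IceMelt's dependence on Forcing. With IceMelt=-1 fixed, Uptake across the units is 2, 4, 6, 18, mean 7.5.
Observing IceMelt=-1 restricts to units where IceMelt's equation naturally yields -1: Forcing ∈ {-1, 0, 1}. In that subpopulation Uptake = 2, 4, 6, mean 4.
Difference = 7.5 − 4 = 3.5.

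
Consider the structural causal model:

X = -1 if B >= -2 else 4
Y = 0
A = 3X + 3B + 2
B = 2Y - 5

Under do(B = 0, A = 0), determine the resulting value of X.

The joint intervention fixes B = 0, A = 0, removing each variable's own equation.
X = -1 if B >= -2 else 4  [with B=0]  = -1

-1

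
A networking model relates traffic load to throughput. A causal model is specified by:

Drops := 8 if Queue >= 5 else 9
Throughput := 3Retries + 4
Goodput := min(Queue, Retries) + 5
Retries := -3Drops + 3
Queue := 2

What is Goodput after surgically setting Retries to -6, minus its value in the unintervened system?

18

do(Retries=-6) replaces the equation Retries := -3Drops + 3 with the constant Retries = -6.
Goodput = min(Queue, Retries) + 5  [with Queue=2, Retries=-6]  = -1
Without intervention: Drops = 8 if Queue >= 5 else 9  [with Queue=2]  = 9; Retries = -3Drops + 3  [with Drops=9]  = -24; Goodput = min(Queue, Retries) + 5  [with Queue=2, Retries=-24]  = -19.
Change = -1 − (-19) = 18.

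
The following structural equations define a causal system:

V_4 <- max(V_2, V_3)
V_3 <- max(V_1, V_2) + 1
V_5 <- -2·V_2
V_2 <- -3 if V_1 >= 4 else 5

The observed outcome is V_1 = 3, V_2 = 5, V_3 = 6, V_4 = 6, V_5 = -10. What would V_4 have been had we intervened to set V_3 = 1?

5

The intervention breaks the incoming arrows to V_3: V_3 <- max(V_1, V_2) + 1 no longer applies, and V_3 = 1.
V_2 = -3 if V_1 >= 4 else 5  [with V_1=3]  = 5
V_4 = max(V_2, V_3)  [with V_2=5, V_3=1]  = 5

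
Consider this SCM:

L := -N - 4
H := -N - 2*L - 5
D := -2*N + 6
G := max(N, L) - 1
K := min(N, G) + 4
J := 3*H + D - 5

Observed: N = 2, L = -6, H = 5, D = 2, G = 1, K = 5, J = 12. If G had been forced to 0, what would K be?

The intervention breaks the incoming arrows to G: G := max(N, L) - 1 no longer applies, and G = 0.
K = min(N, G) + 4  [with N=2, G=0]  = 4

4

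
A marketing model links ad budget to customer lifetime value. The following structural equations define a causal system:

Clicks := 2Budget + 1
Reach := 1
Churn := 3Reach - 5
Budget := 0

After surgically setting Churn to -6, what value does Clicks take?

1

Under do(Churn=-6), the mechanism Churn := 3Reach - 5 is discarded; Churn is fixed at -6.
Since Clicks is not a descendant of the intervened variable, it is unaffected.
Clicks = 2Budget + 1  [with Budget=0]  = 1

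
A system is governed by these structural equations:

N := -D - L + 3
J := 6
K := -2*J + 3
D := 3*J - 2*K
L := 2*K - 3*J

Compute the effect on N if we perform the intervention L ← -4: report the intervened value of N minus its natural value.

-32

Intervening sets L = -4 and removes its equation (L := 2*K - 3*J).
K = -2*J + 3  [with J=6]  = -9
D = 3*J - 2*K  [with J=6, K=-9]  = 36
N = -D - L + 3  [with D=36, L=-4]  = -29
Without intervention: K = -2*J + 3  [with J=6]  = -9; D = 3*J - 2*K  [with J=6, K=-9]  = 36; L = 2*K - 3*J  [with K=-9, J=6]  = -36; N = -D - L + 3  [with D=36, L=-36]  = 3.
Change = -29 − 3 = -32.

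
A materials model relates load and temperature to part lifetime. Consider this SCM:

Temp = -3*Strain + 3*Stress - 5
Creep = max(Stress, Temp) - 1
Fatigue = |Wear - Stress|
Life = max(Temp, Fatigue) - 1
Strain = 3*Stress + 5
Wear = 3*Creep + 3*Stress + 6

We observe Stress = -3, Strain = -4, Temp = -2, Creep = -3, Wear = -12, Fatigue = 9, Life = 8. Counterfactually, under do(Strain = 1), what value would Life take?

11

Under do(Strain=1), the mechanism Strain = 3*Stress + 5 is discarded; Strain is fixed at 1.
Temp = -3*Strain + 3*Stress - 5  [with Strain=1, Stress=-3]  = -17
Creep = max(Stress, Temp) - 1  [with Stress=-3, Temp=-17]  = -4
Wear = 3*Creep + 3*Stress + 6  [with Creep=-4, Stress=-3]  = -15
Fatigue = |Wear - Stress|  [with Wear=-15, Stress=-3]  = 12
Life = max(Temp, Fatigue) - 1  [with Temp=-17, Fatigue=12]  = 11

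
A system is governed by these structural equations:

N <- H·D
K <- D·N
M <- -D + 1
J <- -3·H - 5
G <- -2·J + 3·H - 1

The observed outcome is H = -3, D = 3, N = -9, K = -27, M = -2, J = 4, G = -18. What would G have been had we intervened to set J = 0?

Intervening sets J = 0 and removes its equation (J <- -3·H - 5).
G = -2·J + 3·H - 1  [with J=0, H=-3]  = -10

-10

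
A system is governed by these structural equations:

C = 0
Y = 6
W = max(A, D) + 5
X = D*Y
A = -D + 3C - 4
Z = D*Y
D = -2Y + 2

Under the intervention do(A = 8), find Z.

-60

do(A=8) replaces the equation A = -D + 3C - 4 with the constant A = 8.
Since Z is not a descendant of the intervened variable, it is unaffected.
D = -2Y + 2  [with Y=6]  = -10
Z = D*Y  [with D=-10, Y=6]  = -60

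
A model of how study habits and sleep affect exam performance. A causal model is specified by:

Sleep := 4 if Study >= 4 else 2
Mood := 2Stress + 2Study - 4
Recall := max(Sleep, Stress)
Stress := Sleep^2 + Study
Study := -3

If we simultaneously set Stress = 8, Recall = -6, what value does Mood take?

The joint intervention fixes Stress = 8, Recall = -6, removing each variable's own equation.
Mood = 2Stress + 2Study - 4  [with Stress=8, Study=-3]  = 6

6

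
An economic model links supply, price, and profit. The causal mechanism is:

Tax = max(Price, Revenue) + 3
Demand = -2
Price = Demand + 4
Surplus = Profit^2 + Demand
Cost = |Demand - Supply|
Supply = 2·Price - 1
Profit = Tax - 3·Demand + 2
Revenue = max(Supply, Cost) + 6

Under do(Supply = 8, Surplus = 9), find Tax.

19

Under do(Supply = 8, Surplus = 9), each intervened variable's structural equation is replaced by its fixed value.
Price = Demand + 4  [with Demand=-2]  = 2
Cost = |Demand - Supply|  [with Demand=-2, Supply=8]  = 10
Revenue = max(Supply, Cost) + 6  [with Supply=8, Cost=10]  = 16
Tax = max(Price, Revenue) + 3  [with Price=2, Revenue=16]  = 19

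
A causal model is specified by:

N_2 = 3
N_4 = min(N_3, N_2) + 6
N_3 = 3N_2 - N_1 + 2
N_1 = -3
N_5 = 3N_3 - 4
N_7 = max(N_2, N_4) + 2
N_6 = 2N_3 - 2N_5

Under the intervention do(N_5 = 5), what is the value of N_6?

18

The intervention breaks the incoming arrows to N_5: N_5 = 3N_3 - 4 no longer applies, and N_5 = 5.
N_3 = 3N_2 - N_1 + 2  [with N_2=3, N_1=-3]  = 14
N_6 = 2N_3 - 2N_5  [with N_3=14, N_5=5]  = 18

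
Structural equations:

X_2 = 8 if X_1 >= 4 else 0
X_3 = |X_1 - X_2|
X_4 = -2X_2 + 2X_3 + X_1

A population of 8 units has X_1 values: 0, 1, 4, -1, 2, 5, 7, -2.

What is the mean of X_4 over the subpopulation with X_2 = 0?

2.4

E[X_4|X_2=0] averages over only the 5 units with X_2=0 (X_1 = 0, 1, -1, 2, -2): X_4 = 0, 3, 1, 6, 2, mean 2.4.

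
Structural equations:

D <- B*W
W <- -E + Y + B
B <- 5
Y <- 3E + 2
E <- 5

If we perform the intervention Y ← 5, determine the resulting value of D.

do(Y=5) replaces the equation Y <- 3E + 2 with the constant Y = 5.
W = -E + Y + B  [with E=5, Y=5, B=5]  = 5
D = B*W  [with B=5, W=5]  = 25

25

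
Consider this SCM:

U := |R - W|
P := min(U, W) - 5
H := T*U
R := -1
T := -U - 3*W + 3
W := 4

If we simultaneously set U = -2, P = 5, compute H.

The joint intervention fixes U = -2, P = 5, removing each variable's own equation.
T = -U - 3*W + 3  [with U=-2, W=4]  = -7
H = T*U  [with T=-7, U=-2]  = 14

14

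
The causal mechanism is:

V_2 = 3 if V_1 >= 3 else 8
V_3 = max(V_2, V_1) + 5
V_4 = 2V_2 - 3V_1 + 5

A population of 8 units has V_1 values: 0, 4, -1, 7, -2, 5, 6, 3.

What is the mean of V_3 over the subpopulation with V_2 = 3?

Observing V_2=3 restricts to units where V_2's equation naturally yields 3: V_1 ∈ {4, 7, 5, 6, 3}. In that subpopulation V_3 = 9, 12, 10, 11, 8, mean 10.

10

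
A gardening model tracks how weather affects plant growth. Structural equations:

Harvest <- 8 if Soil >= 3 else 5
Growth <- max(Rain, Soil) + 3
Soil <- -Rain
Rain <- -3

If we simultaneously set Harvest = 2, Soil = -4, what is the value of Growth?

0

Setting Harvest = 2, Soil = -4 by intervention discards those variables' equations.
Growth = max(Rain, Soil) + 3  [with Rain=-3, Soil=-4]  = 0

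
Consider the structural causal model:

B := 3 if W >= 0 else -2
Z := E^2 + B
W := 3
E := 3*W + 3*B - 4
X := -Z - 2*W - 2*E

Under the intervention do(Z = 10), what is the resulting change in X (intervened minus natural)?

Intervening sets Z = 10 and removes its equation (Z := E^2 + B).
B = 3 if W >= 0 else -2  [with W=3]  = 3
E = 3*W + 3*B - 4  [with W=3, B=3]  = 14
X = -Z - 2*W - 2*E  [with Z=10, W=3, E=14]  = -44
Without intervention: B = 3 if W >= 0 else -2  [with W=3]  = 3; E = 3*W + 3*B - 4  [with W=3, B=3]  = 14; Z = E^2 + B  [with E=14, B=3]  = 199; X = -Z - 2*W - 2*E  [with Z=199, W=3, E=14]  = -233.
Change = -44 − (-233) = 189.

189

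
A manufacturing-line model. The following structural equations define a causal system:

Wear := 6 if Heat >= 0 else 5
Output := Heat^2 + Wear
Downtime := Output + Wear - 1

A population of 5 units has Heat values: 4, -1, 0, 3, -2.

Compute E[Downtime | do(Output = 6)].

10.6

Under do(Output=6), Output's equation is replaced by Output=6 for every unit. Per-unit Downtime: 11, 10, 11, 11, 10. Mean = 10.6.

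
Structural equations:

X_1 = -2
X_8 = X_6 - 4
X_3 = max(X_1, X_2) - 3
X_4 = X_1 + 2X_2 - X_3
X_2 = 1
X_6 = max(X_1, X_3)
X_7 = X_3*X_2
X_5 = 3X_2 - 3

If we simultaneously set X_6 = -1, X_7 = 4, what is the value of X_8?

The joint intervention fixes X_6 = -1, X_7 = 4, removing each variable's own equation.
X_8 = X_6 - 4  [with X_6=-1]  = -5

-5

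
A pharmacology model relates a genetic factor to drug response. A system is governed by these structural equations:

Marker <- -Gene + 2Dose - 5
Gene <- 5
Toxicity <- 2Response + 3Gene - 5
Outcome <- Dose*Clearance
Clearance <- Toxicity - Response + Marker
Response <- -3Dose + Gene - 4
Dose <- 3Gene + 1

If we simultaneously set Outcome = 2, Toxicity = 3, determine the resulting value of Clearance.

Setting Outcome = 2, Toxicity = 3 by intervention discards those variables' equations.
Dose = 3Gene + 1  [with Gene=5]  = 16
Marker = -Gene + 2Dose - 5  [with Gene=5, Dose=16]  = 22
Response = -3Dose + Gene - 4  [with Dose=16, Gene=5]  = -47
Clearance = Toxicity - Response + Marker  [with Toxicity=3, Response=-47, Marker=22]  = 72

72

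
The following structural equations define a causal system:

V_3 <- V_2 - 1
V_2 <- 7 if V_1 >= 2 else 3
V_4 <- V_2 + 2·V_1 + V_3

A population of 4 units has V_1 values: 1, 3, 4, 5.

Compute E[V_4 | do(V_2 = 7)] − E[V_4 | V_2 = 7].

-1.5

Under do(V_2=7), V_2's equation is replaced by V_2=7 for every unit. Per-unit V_4: 15, 19, 21, 23. Mean = 19.5.
Observing V_2=7 restricts to units where V_2's equation naturally yields 7: V_1 ∈ {3, 4, 5}. In that subpopulation V_4 = 19, 21, 23, mean 21.
Difference = 19.5 − 21 = -1.5.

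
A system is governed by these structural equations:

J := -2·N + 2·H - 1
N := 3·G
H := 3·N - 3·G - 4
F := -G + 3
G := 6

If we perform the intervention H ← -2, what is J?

-41

Intervening sets H = -2 and removes its equation (H := 3·N - 3·G - 4).
N = 3·G  [with G=6]  = 18
J = -2·N + 2·H - 1  [with N=18, H=-2]  = -41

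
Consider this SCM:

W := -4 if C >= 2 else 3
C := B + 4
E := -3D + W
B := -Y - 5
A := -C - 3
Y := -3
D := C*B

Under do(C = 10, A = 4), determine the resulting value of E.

Under do(C = 10, A = 4), each intervened variable's structural equation is replaced by its fixed value.
B = -Y - 5  [with Y=-3]  = -2
D = C*B  [with C=10, B=-2]  = -20
W = -4 if C >= 2 else 3  [with C=10]  = -4
E = -3D + W  [with D=-20, W=-4]  = 56

56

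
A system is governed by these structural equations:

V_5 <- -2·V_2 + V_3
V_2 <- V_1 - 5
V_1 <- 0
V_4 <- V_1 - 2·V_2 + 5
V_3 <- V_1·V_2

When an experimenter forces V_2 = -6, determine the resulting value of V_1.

0

Under do(V_2=-6), the mechanism V_2 <- V_1 - 5 is discarded; V_2 is fixed at -6.
V_1 is not downstream of the intervention, so its value is determined by the original equations.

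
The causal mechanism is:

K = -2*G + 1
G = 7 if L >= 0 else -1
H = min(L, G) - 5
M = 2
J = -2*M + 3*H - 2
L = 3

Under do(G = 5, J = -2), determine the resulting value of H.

The joint intervention fixes G = 5, J = -2, removing each variable's own equation.
H = min(L, G) - 5  [with L=3, G=5]  = -2

-2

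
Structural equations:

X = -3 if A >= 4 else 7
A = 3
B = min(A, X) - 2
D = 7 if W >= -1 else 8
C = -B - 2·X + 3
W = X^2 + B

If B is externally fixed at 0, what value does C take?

do(B=0) replaces the equation B = min(A, X) - 2 with the constant B = 0.
X = -3 if A >= 4 else 7  [with A=3]  = 7
C = -B - 2·X + 3  [with B=0, X=7]  = -11

-11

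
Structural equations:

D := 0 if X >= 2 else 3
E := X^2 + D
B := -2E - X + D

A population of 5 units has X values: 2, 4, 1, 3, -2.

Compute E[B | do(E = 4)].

Under do(E=4), E's equation is replaced by E=4 for every unit. Per-unit B: -10, -12, -6, -11, -3. Mean = -8.4.

-8.4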